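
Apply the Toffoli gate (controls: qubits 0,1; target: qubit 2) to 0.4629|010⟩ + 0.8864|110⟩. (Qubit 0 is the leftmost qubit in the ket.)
0.4629|010⟩ + 0.8864|111⟩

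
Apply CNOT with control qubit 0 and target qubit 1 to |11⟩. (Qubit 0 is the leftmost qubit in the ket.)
|10⟩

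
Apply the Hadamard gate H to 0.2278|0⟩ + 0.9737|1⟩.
0.8496|0⟩ - 0.5274|1⟩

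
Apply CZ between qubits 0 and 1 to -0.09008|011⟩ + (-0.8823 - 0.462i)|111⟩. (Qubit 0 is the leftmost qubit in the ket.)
-0.09008|011⟩ + (0.8823 + 0.462i)|111⟩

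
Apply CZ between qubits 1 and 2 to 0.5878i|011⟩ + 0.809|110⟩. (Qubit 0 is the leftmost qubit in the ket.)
-0.5878i|011⟩ + 0.809|110⟩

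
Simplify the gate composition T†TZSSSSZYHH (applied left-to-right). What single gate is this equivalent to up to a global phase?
Y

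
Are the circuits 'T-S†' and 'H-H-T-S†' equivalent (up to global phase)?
Yes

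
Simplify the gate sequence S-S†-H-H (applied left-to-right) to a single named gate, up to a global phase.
I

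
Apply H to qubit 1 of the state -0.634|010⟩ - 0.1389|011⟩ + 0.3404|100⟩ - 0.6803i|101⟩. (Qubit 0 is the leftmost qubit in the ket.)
-0.4483|000⟩ - 0.09822|001⟩ + 0.4483|010⟩ + 0.09822|011⟩ + 0.2407|100⟩ - 0.481i|101⟩ + 0.2407|110⟩ - 0.481i|111⟩

H on qubit 1 mixes each pair of kets that differ only in qubit 1: amplitudes (a, b) of (|…0…⟩, |…1…⟩) become ((a + b)/√2, (a − b)/√2). Kets absent from the input have amplitude 0.
(|000⟩, |010⟩): (a, b) = (0, -0.634) → (-0.4483, 0.4483)
(|001⟩, |011⟩): (a, b) = (0, -0.1389) → (-0.09822, 0.09822)
(|100⟩, |110⟩): (a, b) = (0.3404, 0) → (0.2407, 0.2407)
(|101⟩, |111⟩): (a, b) = (-0.6803i, 0) → (-0.481i, -0.481i)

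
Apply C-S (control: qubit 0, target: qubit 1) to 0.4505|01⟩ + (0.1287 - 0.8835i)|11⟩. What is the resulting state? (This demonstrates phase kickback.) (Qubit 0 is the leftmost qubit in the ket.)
0.4505|01⟩ + (0.8835 + 0.1287i)|11⟩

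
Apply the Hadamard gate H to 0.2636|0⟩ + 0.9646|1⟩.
0.8685|0⟩ - 0.4957|1⟩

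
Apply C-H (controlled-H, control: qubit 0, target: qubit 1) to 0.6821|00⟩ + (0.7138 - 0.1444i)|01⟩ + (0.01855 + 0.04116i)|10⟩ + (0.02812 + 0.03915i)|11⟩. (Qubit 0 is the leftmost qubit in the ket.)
0.6821|00⟩ + (0.7138 - 0.1444i)|01⟩ + (0.033 + 0.05679i)|10⟩ + (-0.006767 + 0.001421i)|11⟩

C-H leaves the control-|0⟩ kets |00⟩, |01⟩ unchanged and applies H to qubit 1 on the control-|1⟩ pair (|10⟩, |11⟩).
H = [[1/√2, 1/√2], [1/√2, -1/√2]].
With a = amp(|10⟩) = (0.01855 + 0.04116i) and b = amp(|11⟩) = (0.02812 + 0.03915i):
new amp(|10⟩) = (1/√2)·a + (1/√2)·b = (0.033 + 0.05679i)
new amp(|11⟩) = (1/√2)·a + (-1/√2)·b = (-0.006767 + 0.001421i)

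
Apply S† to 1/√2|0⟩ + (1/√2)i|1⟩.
1/√2|0⟩ + 1/√2|1⟩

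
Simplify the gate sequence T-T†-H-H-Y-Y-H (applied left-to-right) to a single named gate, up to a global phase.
H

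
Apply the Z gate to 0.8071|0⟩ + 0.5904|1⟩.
0.8071|0⟩ - 0.5904|1⟩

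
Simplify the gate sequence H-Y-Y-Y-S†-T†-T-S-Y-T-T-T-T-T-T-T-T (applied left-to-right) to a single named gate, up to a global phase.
H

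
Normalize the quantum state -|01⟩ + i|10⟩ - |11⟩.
-1/√3|01⟩ + (1/√3)i|10⟩ - 1/√3|11⟩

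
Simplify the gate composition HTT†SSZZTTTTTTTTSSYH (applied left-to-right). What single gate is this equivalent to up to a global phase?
Y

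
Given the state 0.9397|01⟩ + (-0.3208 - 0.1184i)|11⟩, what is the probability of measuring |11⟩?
0.1169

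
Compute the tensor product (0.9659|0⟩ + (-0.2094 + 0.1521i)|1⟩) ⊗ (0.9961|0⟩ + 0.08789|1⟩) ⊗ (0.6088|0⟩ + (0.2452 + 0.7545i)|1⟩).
0.5857|000⟩ + (0.2359 + 0.7259i)|001⟩ + 0.05168|010⟩ + (0.02082 + 0.06405i)|011⟩ + (-0.127 + 0.09224i)|100⟩ + (-0.1655 - 0.1202i)|101⟩ + (-0.0112 + 0.008138i)|110⟩ + (-0.0146 - 0.01061i)|111⟩

amp(|b₁b₂…⟩) = product of the factor amplitudes for bits b₁, b₂, …; only kets whose every factor amplitude is nonzero survive.
|000⟩: (0.9659)(0.9961)(0.6088) = 0.5857
|001⟩: (0.9659)(0.9961)(0.2452 + 0.7545i) = (0.2359 + 0.7259i)
|010⟩: (0.9659)(0.08789)(0.6088) = 0.05168
|011⟩: (0.9659)(0.08789)(0.2452 + 0.7545i) = (0.02082 + 0.06405i)
|100⟩: (-0.2094 + 0.1521i)(0.9961)(0.6088) = (-0.127 + 0.09224i)
|101⟩: (-0.2094 + 0.1521i)(0.9961)(0.2452 + 0.7545i) = (-0.1655 - 0.1202i)
|110⟩: (-0.2094 + 0.1521i)(0.08789)(0.6088) = (-0.0112 + 0.008138i)
|111⟩: (-0.2094 + 0.1521i)(0.08789)(0.2452 + 0.7545i) = (-0.0146 - 0.01061i)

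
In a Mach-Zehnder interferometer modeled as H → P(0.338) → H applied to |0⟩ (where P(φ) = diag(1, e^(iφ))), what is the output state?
(0.9717 + 0.1658i)|0⟩ + (0.02829 - 0.1658i)|1⟩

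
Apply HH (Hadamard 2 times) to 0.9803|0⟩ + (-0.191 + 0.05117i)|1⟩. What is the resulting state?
0.9803|0⟩ + (-0.191 + 0.05117i)|1⟩

H² = I, so an even number of Hadamards cancels: H^2 = I and the state is unchanged.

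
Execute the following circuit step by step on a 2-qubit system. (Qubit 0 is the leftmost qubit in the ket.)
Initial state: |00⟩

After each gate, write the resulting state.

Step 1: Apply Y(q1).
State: i|01⟩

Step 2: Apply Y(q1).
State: |00⟩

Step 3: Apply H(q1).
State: 1/√2|00⟩ + 1/√2|01⟩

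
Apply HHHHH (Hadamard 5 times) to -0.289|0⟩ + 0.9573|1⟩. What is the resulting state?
0.4726|0⟩ - 0.8813|1⟩

H² = I, so H^5 = H: a single Hadamard. With (a, b) = (-0.289, 0.9573), H gives ((a + b)/√2, (a − b)/√2) = (0.4726, -0.8813).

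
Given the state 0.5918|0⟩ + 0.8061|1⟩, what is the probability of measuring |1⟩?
0.6498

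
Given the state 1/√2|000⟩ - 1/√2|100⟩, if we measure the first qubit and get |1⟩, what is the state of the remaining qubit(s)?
-|00⟩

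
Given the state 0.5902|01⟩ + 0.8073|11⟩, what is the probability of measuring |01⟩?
0.3483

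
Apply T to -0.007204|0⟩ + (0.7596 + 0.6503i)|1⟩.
-0.007204|0⟩ + (0.07729 + 0.9969i)|1⟩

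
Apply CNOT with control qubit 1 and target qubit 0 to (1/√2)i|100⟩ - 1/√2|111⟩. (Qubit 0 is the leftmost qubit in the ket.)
-1/√2|011⟩ + (1/√2)i|100⟩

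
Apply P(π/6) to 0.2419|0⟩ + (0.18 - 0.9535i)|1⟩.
0.2419|0⟩ + (0.6326 - 0.7358i)|1⟩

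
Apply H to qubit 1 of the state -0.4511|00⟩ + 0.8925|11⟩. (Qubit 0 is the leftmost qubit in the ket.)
-0.319|00⟩ - 0.319|01⟩ + 0.6311|10⟩ - 0.6311|11⟩

H on qubit 1 mixes each pair of kets that differ only in qubit 1: amplitudes (a, b) of (|…0…⟩, |…1…⟩) become ((a + b)/√2, (a − b)/√2). Kets absent from the input have amplitude 0.
(|00⟩, |01⟩): (a, b) = (-0.4511, 0) → (-0.319, -0.319)
(|10⟩, |11⟩): (a, b) = (0, 0.8925) → (0.6311, -0.6311)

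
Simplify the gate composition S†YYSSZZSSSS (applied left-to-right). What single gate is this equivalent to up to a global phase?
S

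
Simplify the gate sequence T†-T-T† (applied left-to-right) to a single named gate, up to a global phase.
T†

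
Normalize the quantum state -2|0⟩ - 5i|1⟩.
-0.3714|0⟩ - 0.9285i|1⟩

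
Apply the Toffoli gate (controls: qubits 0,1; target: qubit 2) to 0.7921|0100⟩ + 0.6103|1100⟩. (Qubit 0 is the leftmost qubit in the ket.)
0.7921|0100⟩ + 0.6103|1110⟩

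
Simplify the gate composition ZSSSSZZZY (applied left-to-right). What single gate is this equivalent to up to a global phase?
Y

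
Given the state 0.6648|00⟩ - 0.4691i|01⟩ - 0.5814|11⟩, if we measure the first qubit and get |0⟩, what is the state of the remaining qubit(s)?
0.8171|0⟩ - 0.5765i|1⟩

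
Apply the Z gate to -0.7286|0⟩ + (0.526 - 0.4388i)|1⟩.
-0.7286|0⟩ + (-0.526 + 0.4388i)|1⟩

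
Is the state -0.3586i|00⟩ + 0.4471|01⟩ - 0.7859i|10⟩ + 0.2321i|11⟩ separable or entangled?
Entangled

Writing the state as a|00⟩ + b|01⟩ + c|10⟩ + d|11⟩, it is a product state iff ad − bc = 0.
Here (a, b, c, d) = (-0.3586i, 0.4471, -0.7859i, 0.2321i): ad − bc = (-0.3586i)(0.2321i) − (0.4471)(-0.7859i) = (0.08323 + 0.3514i) ≠ 0, so the state is entangled.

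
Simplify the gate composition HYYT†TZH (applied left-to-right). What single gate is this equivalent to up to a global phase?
X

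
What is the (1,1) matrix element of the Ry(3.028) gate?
0.05677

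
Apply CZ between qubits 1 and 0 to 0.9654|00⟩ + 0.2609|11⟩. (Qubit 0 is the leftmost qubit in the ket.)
0.9654|00⟩ - 0.2609|11⟩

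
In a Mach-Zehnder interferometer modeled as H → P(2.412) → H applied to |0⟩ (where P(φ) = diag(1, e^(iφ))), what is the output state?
(0.1273 + 0.3333i)|0⟩ + (0.8727 - 0.3333i)|1⟩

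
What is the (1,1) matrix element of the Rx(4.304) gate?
-0.549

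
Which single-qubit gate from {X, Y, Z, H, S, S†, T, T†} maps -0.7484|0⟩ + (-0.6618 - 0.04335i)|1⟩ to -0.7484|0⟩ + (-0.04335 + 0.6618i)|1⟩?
S†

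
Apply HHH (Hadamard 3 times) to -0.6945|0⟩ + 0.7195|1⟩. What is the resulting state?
0.01768|0⟩ - 0.9998|1⟩

H² = I, so H^3 = H: a single Hadamard. With (a, b) = (-0.6945, 0.7195), H gives ((a + b)/√2, (a − b)/√2) = (0.01768, -0.9998).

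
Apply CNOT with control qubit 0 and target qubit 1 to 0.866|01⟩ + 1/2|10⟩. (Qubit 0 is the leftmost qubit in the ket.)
0.866|01⟩ + 1/2|11⟩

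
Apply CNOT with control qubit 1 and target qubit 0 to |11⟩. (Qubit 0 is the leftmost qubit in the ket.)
|01⟩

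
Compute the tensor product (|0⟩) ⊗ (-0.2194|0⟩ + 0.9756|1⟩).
-0.2194|00⟩ + 0.9756|01⟩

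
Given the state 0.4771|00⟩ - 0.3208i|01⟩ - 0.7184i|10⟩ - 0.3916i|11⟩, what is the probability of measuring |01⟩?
0.1029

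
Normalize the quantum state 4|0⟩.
|0⟩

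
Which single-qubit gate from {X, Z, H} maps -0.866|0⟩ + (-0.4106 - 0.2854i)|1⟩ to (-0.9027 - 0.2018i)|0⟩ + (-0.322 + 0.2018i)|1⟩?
H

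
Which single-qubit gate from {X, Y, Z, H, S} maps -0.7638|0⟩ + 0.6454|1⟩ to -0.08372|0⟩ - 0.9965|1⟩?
H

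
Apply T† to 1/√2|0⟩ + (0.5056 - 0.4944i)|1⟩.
1/√2|0⟩ + (0.00792 - (1/√2)i)|1⟩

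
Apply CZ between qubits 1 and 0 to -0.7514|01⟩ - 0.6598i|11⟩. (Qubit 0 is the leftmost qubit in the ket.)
-0.7514|01⟩ + 0.6598i|11⟩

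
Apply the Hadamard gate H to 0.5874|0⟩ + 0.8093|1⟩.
0.9876|0⟩ - 0.1569|1⟩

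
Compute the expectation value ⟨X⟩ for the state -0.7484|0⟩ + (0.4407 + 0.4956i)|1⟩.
-0.6596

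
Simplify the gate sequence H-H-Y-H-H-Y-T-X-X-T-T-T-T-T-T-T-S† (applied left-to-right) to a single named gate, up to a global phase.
S†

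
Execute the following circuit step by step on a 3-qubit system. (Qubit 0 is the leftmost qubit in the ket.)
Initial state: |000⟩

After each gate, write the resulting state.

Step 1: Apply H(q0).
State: 1/√2|000⟩ + 1/√2|100⟩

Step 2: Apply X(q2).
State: 1/√2|001⟩ + 1/√2|101⟩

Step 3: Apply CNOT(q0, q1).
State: 1/√2|001⟩ + 1/√2|111⟩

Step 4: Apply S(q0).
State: 1/√2|001⟩ + (1/√2)i|111⟩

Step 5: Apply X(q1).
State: 1/√2|011⟩ + (1/√2)i|101⟩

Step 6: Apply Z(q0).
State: 1/√2|011⟩ - (1/√2)i|101⟩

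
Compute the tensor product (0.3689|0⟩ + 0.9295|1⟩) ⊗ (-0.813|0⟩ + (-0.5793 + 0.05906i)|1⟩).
-0.2999|00⟩ + (-0.2137 + 0.02179i)|01⟩ - 0.7557|10⟩ + (-0.5385 + 0.0549i)|11⟩

amp(|b₁b₂…⟩) = product of the factor amplitudes for bits b₁, b₂, …; only kets whose every factor amplitude is nonzero survive.
|00⟩: (0.3689)(-0.813) = -0.2999
|01⟩: (0.3689)(-0.5793 + 0.05906i) = (-0.2137 + 0.02179i)
|10⟩: (0.9295)(-0.813) = -0.7557
|11⟩: (0.9295)(-0.5793 + 0.05906i) = (-0.5385 + 0.0549i)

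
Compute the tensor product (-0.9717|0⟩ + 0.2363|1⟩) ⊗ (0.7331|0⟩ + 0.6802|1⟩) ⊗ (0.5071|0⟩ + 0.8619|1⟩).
-0.3612|000⟩ - 0.614|001⟩ - 0.3352|010⟩ - 0.5697|011⟩ + 0.08785|100⟩ + 0.1493|101⟩ + 0.08151|110⟩ + 0.1385|111⟩

amp(|b₁b₂…⟩) = product of the factor amplitudes for bits b₁, b₂, …; only kets whose every factor amplitude is nonzero survive.
|000⟩: (-0.9717)(0.7331)(0.5071) = -0.3612
|001⟩: (-0.9717)(0.7331)(0.8619) = -0.614
|010⟩: (-0.9717)(0.6802)(0.5071) = -0.3352
|011⟩: (-0.9717)(0.6802)(0.8619) = -0.5697
|100⟩: (0.2363)(0.7331)(0.5071) = 0.08785
|101⟩: (0.2363)(0.7331)(0.8619) = 0.1493
|110⟩: (0.2363)(0.6802)(0.5071) = 0.08151
|111⟩: (0.2363)(0.6802)(0.8619) = 0.1385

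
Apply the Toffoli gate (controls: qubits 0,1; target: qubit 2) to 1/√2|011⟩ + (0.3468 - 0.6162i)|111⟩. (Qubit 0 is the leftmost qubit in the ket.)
1/√2|011⟩ + (0.3468 - 0.6162i)|110⟩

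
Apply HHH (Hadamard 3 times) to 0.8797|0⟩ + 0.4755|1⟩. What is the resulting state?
0.9583|0⟩ + 0.2858|1⟩

H² = I, so H^3 = H: a single Hadamard. With (a, b) = (0.8797, 0.4755), H gives ((a + b)/√2, (a − b)/√2) = (0.9583, 0.2858).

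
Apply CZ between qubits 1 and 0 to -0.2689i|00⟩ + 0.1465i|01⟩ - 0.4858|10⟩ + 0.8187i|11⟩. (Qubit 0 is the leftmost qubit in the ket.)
-0.2689i|00⟩ + 0.1465i|01⟩ - 0.4858|10⟩ - 0.8187i|11⟩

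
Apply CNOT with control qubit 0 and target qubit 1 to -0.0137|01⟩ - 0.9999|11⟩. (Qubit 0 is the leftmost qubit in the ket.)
-0.0137|01⟩ - 0.9999|10⟩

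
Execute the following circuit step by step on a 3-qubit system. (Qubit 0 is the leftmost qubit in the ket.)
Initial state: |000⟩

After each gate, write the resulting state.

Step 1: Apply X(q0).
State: |100⟩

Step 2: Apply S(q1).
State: |100⟩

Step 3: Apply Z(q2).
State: |100⟩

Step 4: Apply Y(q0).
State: -i|000⟩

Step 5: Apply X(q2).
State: -i|001⟩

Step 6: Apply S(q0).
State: -i|001⟩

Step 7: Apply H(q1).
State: -(1/√2)i|001⟩ - (1/√2)i|011⟩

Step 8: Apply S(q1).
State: -(1/√2)i|001⟩ + 1/√2|011⟩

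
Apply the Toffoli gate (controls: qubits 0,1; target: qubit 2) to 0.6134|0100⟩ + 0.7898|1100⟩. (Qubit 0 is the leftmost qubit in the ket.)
0.6134|0100⟩ + 0.7898|1110⟩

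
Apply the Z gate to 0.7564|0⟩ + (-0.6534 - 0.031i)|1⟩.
0.7564|0⟩ + (0.6534 + 0.031i)|1⟩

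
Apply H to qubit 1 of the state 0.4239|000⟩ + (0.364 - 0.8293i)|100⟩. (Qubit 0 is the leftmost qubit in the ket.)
0.2997|000⟩ + 0.2997|010⟩ + (0.2574 - 0.5864i)|100⟩ + (0.2574 - 0.5864i)|110⟩

H on qubit 1 mixes each pair of kets that differ only in qubit 1: amplitudes (a, b) of (|…0…⟩, |…1…⟩) become ((a + b)/√2, (a − b)/√2). Kets absent from the input have amplitude 0.
(|000⟩, |010⟩): (a, b) = (0.4239, 0) → (0.2997, 0.2997)
(|100⟩, |110⟩): (a, b) = ((0.364 - 0.8293i), 0) → ((0.2574 - 0.5864i), (0.2574 - 0.5864i))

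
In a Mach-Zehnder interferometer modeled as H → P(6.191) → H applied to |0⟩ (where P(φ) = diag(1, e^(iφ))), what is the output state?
(0.9979 - 0.04603i)|0⟩ + (0.002123 + 0.04603i)|1⟩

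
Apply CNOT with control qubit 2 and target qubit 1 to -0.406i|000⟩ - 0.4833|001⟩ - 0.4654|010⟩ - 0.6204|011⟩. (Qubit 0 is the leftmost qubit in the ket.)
-0.406i|000⟩ - 0.6204|001⟩ - 0.4654|010⟩ - 0.4833|011⟩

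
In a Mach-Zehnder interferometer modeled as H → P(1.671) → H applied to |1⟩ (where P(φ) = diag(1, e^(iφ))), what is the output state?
(0.55 - 0.4975i)|0⟩ + (0.45 + 0.4975i)|1⟩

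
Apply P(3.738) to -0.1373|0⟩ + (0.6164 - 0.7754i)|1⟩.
-0.1373|0⟩ + (-0.9455 + 0.2953i)|1⟩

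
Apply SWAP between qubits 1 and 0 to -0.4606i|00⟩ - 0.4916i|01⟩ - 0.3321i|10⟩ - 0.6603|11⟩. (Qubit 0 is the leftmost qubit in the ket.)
-0.4606i|00⟩ - 0.3321i|01⟩ - 0.4916i|10⟩ - 0.6603|11⟩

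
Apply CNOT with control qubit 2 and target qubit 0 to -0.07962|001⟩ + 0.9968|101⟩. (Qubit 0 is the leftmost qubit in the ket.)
0.9968|001⟩ - 0.07962|101⟩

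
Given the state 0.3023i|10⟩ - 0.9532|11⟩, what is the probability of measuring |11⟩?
0.9086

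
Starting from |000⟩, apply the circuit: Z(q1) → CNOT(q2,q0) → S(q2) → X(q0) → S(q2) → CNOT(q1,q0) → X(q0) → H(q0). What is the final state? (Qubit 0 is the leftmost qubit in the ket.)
1/√2|000⟩ + 1/√2|100⟩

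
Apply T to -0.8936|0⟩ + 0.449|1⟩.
-0.8936|0⟩ + (0.3175 + 0.3175i)|1⟩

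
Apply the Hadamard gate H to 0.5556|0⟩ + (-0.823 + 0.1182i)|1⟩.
(-0.1891 + 0.08358i)|0⟩ + (0.9748 - 0.08358i)|1⟩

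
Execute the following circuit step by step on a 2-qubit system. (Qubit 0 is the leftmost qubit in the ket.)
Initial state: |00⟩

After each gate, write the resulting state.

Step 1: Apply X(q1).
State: |01⟩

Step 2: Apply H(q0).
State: 1/√2|01⟩ + 1/√2|11⟩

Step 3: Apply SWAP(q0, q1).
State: 1/√2|10⟩ + 1/√2|11⟩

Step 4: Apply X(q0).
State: 1/√2|00⟩ + 1/√2|01⟩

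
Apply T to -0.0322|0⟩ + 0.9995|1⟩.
-0.0322|0⟩ + (0.7068 + 0.7068i)|1⟩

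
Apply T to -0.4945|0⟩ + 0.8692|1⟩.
-0.4945|0⟩ + (0.6146 + 0.6146i)|1⟩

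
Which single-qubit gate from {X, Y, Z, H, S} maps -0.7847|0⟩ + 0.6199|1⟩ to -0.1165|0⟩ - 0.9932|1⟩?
H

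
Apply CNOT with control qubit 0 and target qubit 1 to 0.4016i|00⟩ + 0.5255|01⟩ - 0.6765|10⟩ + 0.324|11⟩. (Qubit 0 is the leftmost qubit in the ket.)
0.4016i|00⟩ + 0.5255|01⟩ + 0.324|10⟩ - 0.6765|11⟩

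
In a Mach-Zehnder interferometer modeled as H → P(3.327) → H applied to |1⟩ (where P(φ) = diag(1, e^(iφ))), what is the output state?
(0.9914 + 0.09217i)|0⟩ + (0.008569 - 0.09217i)|1⟩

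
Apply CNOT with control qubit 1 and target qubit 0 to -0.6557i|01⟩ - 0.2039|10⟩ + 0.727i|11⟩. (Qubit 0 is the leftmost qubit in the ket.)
0.727i|01⟩ - 0.2039|10⟩ - 0.6557i|11⟩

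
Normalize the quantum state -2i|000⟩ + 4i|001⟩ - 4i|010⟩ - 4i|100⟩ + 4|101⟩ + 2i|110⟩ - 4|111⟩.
-0.2132i|000⟩ + 0.4264i|001⟩ - 0.4264i|010⟩ - 0.4264i|100⟩ + 0.4264|101⟩ + 0.2132i|110⟩ - 0.4264|111⟩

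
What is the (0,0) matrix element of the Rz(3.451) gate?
(-0.1541 - 0.9881i)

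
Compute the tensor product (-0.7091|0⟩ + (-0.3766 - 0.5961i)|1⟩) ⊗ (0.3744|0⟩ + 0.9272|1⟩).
-0.2655|00⟩ - 0.6575|01⟩ + (-0.141 - 0.2232i)|10⟩ + (-0.3492 - 0.5527i)|11⟩

amp(|b₁b₂…⟩) = product of the factor amplitudes for bits b₁, b₂, …; only kets whose every factor amplitude is nonzero survive.
|00⟩: (-0.7091)(0.3744) = -0.2655
|01⟩: (-0.7091)(0.9272) = -0.6575
|10⟩: (-0.3766 - 0.5961i)(0.3744) = (-0.141 - 0.2232i)
|11⟩: (-0.3766 - 0.5961i)(0.9272) = (-0.3492 - 0.5527i)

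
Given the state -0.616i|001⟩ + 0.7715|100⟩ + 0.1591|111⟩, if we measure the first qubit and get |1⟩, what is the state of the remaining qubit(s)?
0.9794|00⟩ + 0.202|11⟩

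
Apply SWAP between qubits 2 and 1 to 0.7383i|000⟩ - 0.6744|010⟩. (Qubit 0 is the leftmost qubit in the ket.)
0.7383i|000⟩ - 0.6744|001⟩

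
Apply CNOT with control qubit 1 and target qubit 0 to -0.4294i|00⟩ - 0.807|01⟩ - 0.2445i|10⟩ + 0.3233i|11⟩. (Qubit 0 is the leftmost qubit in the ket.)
-0.4294i|00⟩ + 0.3233i|01⟩ - 0.2445i|10⟩ - 0.807|11⟩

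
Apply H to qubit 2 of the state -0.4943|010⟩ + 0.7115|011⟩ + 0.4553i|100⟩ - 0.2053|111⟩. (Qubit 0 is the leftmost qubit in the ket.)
0.1536|010⟩ - 0.8526|011⟩ + 0.3219i|100⟩ + 0.3219i|101⟩ - 0.1452|110⟩ + 0.1452|111⟩

H on qubit 2 mixes each pair of kets that differ only in qubit 2: amplitudes (a, b) of (|…0…⟩, |…1…⟩) become ((a + b)/√2, (a − b)/√2). Kets absent from the input have amplitude 0.
(|010⟩, |011⟩): (a, b) = (-0.4943, 0.7115) → (0.1536, -0.8526)
(|100⟩, |101⟩): (a, b) = (0.4553i, 0) → (0.3219i, 0.3219i)
(|110⟩, |111⟩): (a, b) = (0, -0.2053) → (-0.1452, 0.1452)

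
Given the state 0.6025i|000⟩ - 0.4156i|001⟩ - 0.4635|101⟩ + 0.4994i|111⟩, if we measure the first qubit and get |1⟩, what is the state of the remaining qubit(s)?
-0.6803|01⟩ + 0.733i|11⟩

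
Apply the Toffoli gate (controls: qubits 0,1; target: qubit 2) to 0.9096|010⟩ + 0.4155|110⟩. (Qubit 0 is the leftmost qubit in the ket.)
0.9096|010⟩ + 0.4155|111⟩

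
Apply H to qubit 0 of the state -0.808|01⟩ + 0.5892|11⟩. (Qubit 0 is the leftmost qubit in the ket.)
-0.1547|01⟩ - 0.988|11⟩

H on qubit 0 mixes each pair of kets that differ only in qubit 0: amplitudes (a, b) of (|…0…⟩, |…1…⟩) become ((a + b)/√2, (a − b)/√2). Kets absent from the input have amplitude 0.
(|01⟩, |11⟩): (a, b) = (-0.808, 0.5892) → (-0.1547, -0.988)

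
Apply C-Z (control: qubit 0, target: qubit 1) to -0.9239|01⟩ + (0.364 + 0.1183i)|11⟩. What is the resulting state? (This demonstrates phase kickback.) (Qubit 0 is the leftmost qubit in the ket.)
-0.9239|01⟩ + (-0.364 - 0.1183i)|11⟩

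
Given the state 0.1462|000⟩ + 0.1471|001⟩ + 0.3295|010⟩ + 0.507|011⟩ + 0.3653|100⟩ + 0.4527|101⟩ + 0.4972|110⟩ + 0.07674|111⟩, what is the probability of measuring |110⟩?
0.2472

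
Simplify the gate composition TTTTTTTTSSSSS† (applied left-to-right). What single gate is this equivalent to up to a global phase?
S†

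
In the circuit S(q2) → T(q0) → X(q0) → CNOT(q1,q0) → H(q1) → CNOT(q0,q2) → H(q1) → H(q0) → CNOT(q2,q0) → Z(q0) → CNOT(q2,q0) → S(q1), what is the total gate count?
12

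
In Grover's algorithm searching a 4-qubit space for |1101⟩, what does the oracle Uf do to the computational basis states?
Uf|x⟩ = -|x⟩ if x = 1101, else |x⟩ (phase flip on target)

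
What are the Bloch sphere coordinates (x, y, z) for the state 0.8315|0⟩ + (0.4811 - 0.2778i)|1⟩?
(0.8001, -0.462, 0.3828)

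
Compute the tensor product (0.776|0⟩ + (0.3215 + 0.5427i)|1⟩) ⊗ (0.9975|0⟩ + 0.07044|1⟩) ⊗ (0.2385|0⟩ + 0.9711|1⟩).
0.1846|000⟩ + 0.7517|001⟩ + 0.01304|010⟩ + 0.05308|011⟩ + (0.07649 + 0.1291i)|100⟩ + (0.3114 + 0.5257i)|101⟩ + (0.005401 + 0.009117i)|110⟩ + (0.02199 + 0.03712i)|111⟩

amp(|b₁b₂…⟩) = product of the factor amplitudes for bits b₁, b₂, …; only kets whose every factor amplitude is nonzero survive.
|000⟩: (0.776)(0.9975)(0.2385) = 0.1846
|001⟩: (0.776)(0.9975)(0.9711) = 0.7517
|010⟩: (0.776)(0.07044)(0.2385) = 0.01304
|011⟩: (0.776)(0.07044)(0.9711) = 0.05308
|100⟩: (0.3215 + 0.5427i)(0.9975)(0.2385) = (0.07649 + 0.1291i)
|101⟩: (0.3215 + 0.5427i)(0.9975)(0.9711) = (0.3114 + 0.5257i)
|110⟩: (0.3215 + 0.5427i)(0.07044)(0.2385) = (0.005401 + 0.009117i)
|111⟩: (0.3215 + 0.5427i)(0.07044)(0.9711) = (0.02199 + 0.03712i)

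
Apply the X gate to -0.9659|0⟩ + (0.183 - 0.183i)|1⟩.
(0.183 - 0.183i)|0⟩ - 0.9659|1⟩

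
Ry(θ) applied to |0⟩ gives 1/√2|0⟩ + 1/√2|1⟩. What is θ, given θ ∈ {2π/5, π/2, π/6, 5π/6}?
π/2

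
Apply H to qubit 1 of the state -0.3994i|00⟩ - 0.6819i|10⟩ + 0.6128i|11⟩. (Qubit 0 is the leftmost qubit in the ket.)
-0.2824i|00⟩ - 0.2824i|01⟩ - 0.04886i|10⟩ - 0.9155i|11⟩

H on qubit 1 mixes each pair of kets that differ only in qubit 1: amplitudes (a, b) of (|…0…⟩, |…1…⟩) become ((a + b)/√2, (a − b)/√2). Kets absent from the input have amplitude 0.
(|00⟩, |01⟩): (a, b) = (-0.3994i, 0) → (-0.2824i, -0.2824i)
(|10⟩, |11⟩): (a, b) = (-0.6819i, 0.6128i) → (-0.04886i, -0.9155i)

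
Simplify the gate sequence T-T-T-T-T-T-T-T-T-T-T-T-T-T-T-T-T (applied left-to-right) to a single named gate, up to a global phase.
T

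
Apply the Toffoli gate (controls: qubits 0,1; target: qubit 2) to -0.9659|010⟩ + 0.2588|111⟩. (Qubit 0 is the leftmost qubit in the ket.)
-0.9659|010⟩ + 0.2588|110⟩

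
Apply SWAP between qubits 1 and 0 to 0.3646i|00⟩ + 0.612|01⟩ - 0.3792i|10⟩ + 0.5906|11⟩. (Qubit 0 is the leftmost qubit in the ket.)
0.3646i|00⟩ - 0.3792i|01⟩ + 0.612|10⟩ + 0.5906|11⟩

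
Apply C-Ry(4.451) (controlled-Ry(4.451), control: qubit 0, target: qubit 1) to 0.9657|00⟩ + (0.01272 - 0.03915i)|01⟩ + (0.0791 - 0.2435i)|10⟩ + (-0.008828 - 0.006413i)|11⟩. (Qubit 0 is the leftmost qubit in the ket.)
0.9657|00⟩ + (0.01272 - 0.03915i)|01⟩ + (-0.04116 + 0.1534i)|10⟩ + (0.06812 - 0.1892i)|11⟩

C-Ry(4.451) leaves the control-|0⟩ kets |00⟩, |01⟩ unchanged and applies Ry(4.451) to qubit 1 on the control-|1⟩ pair (|10⟩, |11⟩).
Ry(4.451) = [[cos(θ/2), −sin(θ/2)], [sin(θ/2), cos(θ/2)]]; θ = 4.451, cos(θ/2) ≈ -0.608924, sin(θ/2) ≈ 0.793228.
With a = amp(|10⟩) = (0.0791 - 0.2435i) and b = amp(|11⟩) = (-0.008828 - 0.006413i):
new amp(|10⟩) = (-0.608924)·a + (-0.793228)·b = (-0.04116 + 0.1534i)
new amp(|11⟩) = (0.793228)·a + (-0.608924)·b = (0.06812 - 0.1892i)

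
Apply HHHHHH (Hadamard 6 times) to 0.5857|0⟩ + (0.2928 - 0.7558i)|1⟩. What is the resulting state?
0.5857|0⟩ + (0.2928 - 0.7558i)|1⟩

H² = I, so an even number of Hadamards cancels: H^6 = I and the state is unchanged.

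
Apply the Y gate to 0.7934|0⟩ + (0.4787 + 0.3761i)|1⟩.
(0.3761 - 0.4787i)|0⟩ + 0.7934i|1⟩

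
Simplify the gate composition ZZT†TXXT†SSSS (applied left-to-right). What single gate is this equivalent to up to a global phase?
T†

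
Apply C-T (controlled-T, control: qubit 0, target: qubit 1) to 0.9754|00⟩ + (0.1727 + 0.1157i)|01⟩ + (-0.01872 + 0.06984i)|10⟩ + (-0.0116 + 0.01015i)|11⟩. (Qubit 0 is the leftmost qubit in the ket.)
0.9754|00⟩ + (0.1727 + 0.1157i)|01⟩ + (-0.01872 + 0.06984i)|10⟩ + (-0.01538 - 0.001025i)|11⟩

C-T leaves the control-|0⟩ kets |00⟩, |01⟩ unchanged and applies T to qubit 1 on the control-|1⟩ pair (|10⟩, |11⟩).
T = [[1, 0], [0, (1/√2 + (1/√2)i)]].
With a = amp(|10⟩) = (-0.01872 + 0.06984i) and b = amp(|11⟩) = (-0.0116 + 0.01015i):
new amp(|10⟩) = (1)·a = (-0.01872 + 0.06984i)
new amp(|11⟩) = (1/√2 + (1/√2)i)·b = (-0.01538 - 0.001025i)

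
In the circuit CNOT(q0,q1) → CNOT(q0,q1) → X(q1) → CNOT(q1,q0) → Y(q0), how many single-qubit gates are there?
2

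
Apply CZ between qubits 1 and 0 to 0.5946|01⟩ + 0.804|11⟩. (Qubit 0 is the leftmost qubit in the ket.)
0.5946|01⟩ - 0.804|11⟩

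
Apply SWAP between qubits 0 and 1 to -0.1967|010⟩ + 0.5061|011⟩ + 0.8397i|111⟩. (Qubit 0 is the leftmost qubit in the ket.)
-0.1967|100⟩ + 0.5061|101⟩ + 0.8397i|111⟩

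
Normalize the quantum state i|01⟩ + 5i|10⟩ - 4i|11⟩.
0.1543i|01⟩ + 0.7715i|10⟩ - 0.6172i|11⟩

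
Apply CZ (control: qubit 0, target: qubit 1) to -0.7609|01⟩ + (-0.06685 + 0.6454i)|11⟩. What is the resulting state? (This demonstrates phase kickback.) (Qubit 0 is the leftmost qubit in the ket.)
-0.7609|01⟩ + (0.06685 - 0.6454i)|11⟩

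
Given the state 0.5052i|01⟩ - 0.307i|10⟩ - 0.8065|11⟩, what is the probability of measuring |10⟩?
0.09425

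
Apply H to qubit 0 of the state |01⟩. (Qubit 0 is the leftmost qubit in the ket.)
1/√2|01⟩ + 1/√2|11⟩

H on qubit 0 mixes each pair of kets that differ only in qubit 0: amplitudes (a, b) of (|…0…⟩, |…1…⟩) become ((a + b)/√2, (a − b)/√2). Kets absent from the input have amplitude 0.
(|01⟩, |11⟩): (a, b) = (1, 0) → (1/√2, 1/√2)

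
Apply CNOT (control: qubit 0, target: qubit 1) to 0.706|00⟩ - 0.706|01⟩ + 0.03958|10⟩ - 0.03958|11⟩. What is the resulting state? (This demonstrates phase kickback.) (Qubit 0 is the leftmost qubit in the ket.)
0.706|00⟩ - 0.706|01⟩ - 0.03958|10⟩ + 0.03958|11⟩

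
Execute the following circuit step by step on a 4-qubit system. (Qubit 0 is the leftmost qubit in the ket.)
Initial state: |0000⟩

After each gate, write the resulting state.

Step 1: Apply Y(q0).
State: i|1000⟩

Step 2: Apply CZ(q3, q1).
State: i|1000⟩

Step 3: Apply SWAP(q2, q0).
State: i|0010⟩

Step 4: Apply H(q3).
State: (1/√2)i|0010⟩ + (1/√2)i|0011⟩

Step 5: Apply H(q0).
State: (1/2)i|0010⟩ + (1/2)i|0011⟩ + (1/2)i|1010⟩ + (1/2)i|1011⟩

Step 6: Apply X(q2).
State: (1/2)i|0000⟩ + (1/2)i|0001⟩ + (1/2)i|1000⟩ + (1/2)i|1001⟩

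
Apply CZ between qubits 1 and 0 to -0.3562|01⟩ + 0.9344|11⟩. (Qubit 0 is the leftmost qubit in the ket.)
-0.3562|01⟩ - 0.9344|11⟩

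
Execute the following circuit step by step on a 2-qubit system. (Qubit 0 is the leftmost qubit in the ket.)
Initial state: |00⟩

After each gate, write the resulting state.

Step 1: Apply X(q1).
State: |01⟩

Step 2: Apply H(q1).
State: 1/√2|00⟩ - 1/√2|01⟩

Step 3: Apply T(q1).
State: 1/√2|00⟩ + (-1/2 - (1/2)i)|01⟩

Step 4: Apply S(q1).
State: 1/√2|00⟩ + (1/2 - (1/2)i)|01⟩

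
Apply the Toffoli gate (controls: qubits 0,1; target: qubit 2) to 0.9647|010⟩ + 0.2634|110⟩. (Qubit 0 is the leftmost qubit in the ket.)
0.9647|010⟩ + 0.2634|111⟩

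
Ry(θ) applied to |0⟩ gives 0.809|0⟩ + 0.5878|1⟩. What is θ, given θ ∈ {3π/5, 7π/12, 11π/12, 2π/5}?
2π/5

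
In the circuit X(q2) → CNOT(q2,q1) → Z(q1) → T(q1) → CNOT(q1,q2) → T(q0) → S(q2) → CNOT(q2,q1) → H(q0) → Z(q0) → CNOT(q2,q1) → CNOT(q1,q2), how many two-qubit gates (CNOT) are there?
5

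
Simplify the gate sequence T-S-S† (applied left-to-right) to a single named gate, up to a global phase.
T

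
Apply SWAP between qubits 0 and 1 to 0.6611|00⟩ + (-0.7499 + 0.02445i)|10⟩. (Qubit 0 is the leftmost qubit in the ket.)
0.6611|00⟩ + (-0.7499 + 0.02445i)|01⟩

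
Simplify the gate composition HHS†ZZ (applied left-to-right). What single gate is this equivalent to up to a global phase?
S†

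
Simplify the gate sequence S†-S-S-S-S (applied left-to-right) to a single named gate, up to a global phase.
S†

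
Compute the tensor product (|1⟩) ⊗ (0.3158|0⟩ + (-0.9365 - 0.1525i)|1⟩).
0.3158|10⟩ + (-0.9365 - 0.1525i)|11⟩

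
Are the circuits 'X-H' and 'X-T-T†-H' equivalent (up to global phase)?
Yes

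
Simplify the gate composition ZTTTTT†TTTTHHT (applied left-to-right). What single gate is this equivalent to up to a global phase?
Z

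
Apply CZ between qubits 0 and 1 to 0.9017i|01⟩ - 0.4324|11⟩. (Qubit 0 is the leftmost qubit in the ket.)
0.9017i|01⟩ + 0.4324|11⟩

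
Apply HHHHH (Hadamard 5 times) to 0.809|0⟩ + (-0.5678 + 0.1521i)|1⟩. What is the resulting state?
(0.1706 + 0.1076i)|0⟩ + (0.9735 - 0.1076i)|1⟩

H² = I, so H^5 = H: a single Hadamard. With (a, b) = (0.809, (-0.5678 + 0.1521i)), H gives ((a + b)/√2, (a − b)/√2) = ((0.1706 + 0.1076i), (0.9735 - 0.1076i)).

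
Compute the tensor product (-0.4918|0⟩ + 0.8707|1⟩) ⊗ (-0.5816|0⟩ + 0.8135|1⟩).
0.286|00⟩ - 0.4001|01⟩ - 0.5064|10⟩ + 0.7083|11⟩

amp(|b₁b₂…⟩) = product of the factor amplitudes for bits b₁, b₂, …; only kets whose every factor amplitude is nonzero survive.
|00⟩: (-0.4918)(-0.5816) = 0.286
|01⟩: (-0.4918)(0.8135) = -0.4001
|10⟩: (0.8707)(-0.5816) = -0.5064
|11⟩: (0.8707)(0.8135) = 0.7083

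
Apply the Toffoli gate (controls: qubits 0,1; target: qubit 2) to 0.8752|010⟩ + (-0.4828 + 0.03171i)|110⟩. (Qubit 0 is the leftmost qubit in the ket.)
0.8752|010⟩ + (-0.4828 + 0.03171i)|111⟩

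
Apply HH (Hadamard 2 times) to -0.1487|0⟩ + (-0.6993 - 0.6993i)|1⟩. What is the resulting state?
-0.1487|0⟩ + (-0.6993 - 0.6993i)|1⟩

H² = I, so an even number of Hadamards cancels: H^2 = I and the state is unchanged.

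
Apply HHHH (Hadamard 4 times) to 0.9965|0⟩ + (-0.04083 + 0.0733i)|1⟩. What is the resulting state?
0.9965|0⟩ + (-0.04083 + 0.0733i)|1⟩

H² = I, so an even number of Hadamards cancels: H^4 = I and the state is unchanged.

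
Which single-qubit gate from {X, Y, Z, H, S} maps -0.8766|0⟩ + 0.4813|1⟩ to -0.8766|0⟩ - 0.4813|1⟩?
Z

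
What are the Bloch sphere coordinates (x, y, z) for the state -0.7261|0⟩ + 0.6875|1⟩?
(-0.9984, 0, 0.05456)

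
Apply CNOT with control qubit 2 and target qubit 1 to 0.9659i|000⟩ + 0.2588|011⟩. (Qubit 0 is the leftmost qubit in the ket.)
0.9659i|000⟩ + 0.2588|001⟩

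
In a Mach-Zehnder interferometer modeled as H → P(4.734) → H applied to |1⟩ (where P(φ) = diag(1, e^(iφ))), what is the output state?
(0.4892 + 0.4999i)|0⟩ + (0.5108 - 0.4999i)|1⟩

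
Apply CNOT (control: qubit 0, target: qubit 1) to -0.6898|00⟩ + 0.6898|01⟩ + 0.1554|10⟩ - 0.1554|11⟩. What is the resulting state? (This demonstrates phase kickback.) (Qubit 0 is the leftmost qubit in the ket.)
-0.6898|00⟩ + 0.6898|01⟩ - 0.1554|10⟩ + 0.1554|11⟩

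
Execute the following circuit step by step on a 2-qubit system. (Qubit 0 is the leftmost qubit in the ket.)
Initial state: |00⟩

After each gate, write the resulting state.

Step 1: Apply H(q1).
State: 1/√2|00⟩ + 1/√2|01⟩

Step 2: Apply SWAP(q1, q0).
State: 1/√2|00⟩ + 1/√2|10⟩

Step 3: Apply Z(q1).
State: 1/√2|00⟩ + 1/√2|10⟩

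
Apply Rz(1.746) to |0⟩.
(0.6425 - 0.7663i)|0⟩

Rz(1.746) = [[e^(−iθ/2), 0], [0, e^(iθ/2)]] with e^(±iθ/2) = cos(θ/2) ± i·sin(θ/2); θ = 1.746, cos(θ/2) ≈ 0.642531, sin(θ/2) ≈ 0.76626.
With a = amp(|0⟩) = 1 and b = amp(|1⟩) = 0:
new amp(|0⟩) = (0.642531 - 0.76626i)·a = (0.6425 - 0.7663i)
new amp(|1⟩) = (0.642531 + 0.76626i)·b = 0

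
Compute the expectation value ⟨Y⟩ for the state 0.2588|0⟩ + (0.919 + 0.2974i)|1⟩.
0.1539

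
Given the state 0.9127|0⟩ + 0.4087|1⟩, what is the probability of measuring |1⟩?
0.167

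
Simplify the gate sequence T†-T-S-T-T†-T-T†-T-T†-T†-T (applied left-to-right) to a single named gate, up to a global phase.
S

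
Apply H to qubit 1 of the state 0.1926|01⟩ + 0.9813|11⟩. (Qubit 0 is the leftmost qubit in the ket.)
0.1362|00⟩ - 0.1362|01⟩ + 0.6939|10⟩ - 0.6939|11⟩

H on qubit 1 mixes each pair of kets that differ only in qubit 1: amplitudes (a, b) of (|…0…⟩, |…1…⟩) become ((a + b)/√2, (a − b)/√2). Kets absent from the input have amplitude 0.
(|00⟩, |01⟩): (a, b) = (0, 0.1926) → (0.1362, -0.1362)
(|10⟩, |11⟩): (a, b) = (0, 0.9813) → (0.6939, -0.6939)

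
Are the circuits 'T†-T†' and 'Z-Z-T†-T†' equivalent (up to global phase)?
Yes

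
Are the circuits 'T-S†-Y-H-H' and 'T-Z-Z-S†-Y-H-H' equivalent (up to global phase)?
Yes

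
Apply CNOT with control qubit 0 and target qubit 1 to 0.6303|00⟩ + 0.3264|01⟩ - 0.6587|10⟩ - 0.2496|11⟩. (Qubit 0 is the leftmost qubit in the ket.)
0.6303|00⟩ + 0.3264|01⟩ - 0.2496|10⟩ - 0.6587|11⟩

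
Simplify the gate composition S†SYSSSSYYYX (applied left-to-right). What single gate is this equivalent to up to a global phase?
X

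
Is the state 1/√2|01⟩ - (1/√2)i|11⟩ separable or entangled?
Separable

Writing the state as a|00⟩ + b|01⟩ + c|10⟩ + d|11⟩, it is a product state iff ad − bc = 0.
Here (a, b, c, d) = (0, 1/√2, 0, -(1/√2)i): ad − bc = (0)(-(1/√2)i) − (1/√2)(0) = 0, so the state is separable.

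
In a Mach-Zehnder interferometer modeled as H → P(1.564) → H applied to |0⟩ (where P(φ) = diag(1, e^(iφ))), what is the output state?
(0.5034 + 0.5i)|0⟩ + (0.4966 - 0.5i)|1⟩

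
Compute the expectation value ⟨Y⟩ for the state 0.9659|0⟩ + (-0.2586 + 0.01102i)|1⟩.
0.02129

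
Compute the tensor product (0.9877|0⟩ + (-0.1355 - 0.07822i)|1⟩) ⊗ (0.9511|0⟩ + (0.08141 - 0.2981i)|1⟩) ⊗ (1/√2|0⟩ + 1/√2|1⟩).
0.6643|000⟩ + 0.6643|001⟩ + (0.05686 - 0.2082i)|010⟩ + (0.05686 - 0.2082i)|011⟩ + (-0.09113 - 0.05261i)|100⟩ + (-0.09113 - 0.05261i)|101⟩ + (-0.02429 + 0.02406i)|110⟩ + (-0.02429 + 0.02406i)|111⟩

amp(|b₁b₂…⟩) = product of the factor amplitudes for bits b₁, b₂, …; only kets whose every factor amplitude is nonzero survive.
|000⟩: (0.9877)(0.9511)(1/√2) = 0.6643
|001⟩: (0.9877)(0.9511)(1/√2) = 0.6643
|010⟩: (0.9877)(0.08141 - 0.2981i)(1/√2) = (0.05686 - 0.2082i)
|011⟩: (0.9877)(0.08141 - 0.2981i)(1/√2) = (0.05686 - 0.2082i)
|100⟩: (-0.1355 - 0.07822i)(0.9511)(1/√2) = (-0.09113 - 0.05261i)
|101⟩: (-0.1355 - 0.07822i)(0.9511)(1/√2) = (-0.09113 - 0.05261i)
|110⟩: (-0.1355 - 0.07822i)(0.08141 - 0.2981i)(1/√2) = (-0.02429 + 0.02406i)
|111⟩: (-0.1355 - 0.07822i)(0.08141 - 0.2981i)(1/√2) = (-0.02429 + 0.02406i)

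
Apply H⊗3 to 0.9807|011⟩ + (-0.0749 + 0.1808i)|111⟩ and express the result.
(0.3202 + 0.06392i)|000⟩ + (-0.3202 - 0.06392i)|001⟩ + (-0.3202 - 0.06392i)|010⟩ + (0.3202 + 0.06392i)|011⟩ + (0.3732 - 0.06392i)|100⟩ + (-0.3732 + 0.06392i)|101⟩ + (-0.3732 + 0.06392i)|110⟩ + (0.3732 - 0.06392i)|111⟩

H⊗3 gives amp(|y⟩) = (1/2√2) Σ_x (−1)^(x·y) amp(|x⟩), where x·y is the number of positions in which both x and y have a 1.
|000⟩: (0.9807 + (-0.0749 + 0.1808i))/(2√2) = (0.3202 + 0.06392i)
|001⟩: (-0.9807 - (-0.0749 + 0.1808i))/(2√2) = (-0.3202 - 0.06392i)
|010⟩: (-0.9807 - (-0.0749 + 0.1808i))/(2√2) = (-0.3202 - 0.06392i)
|011⟩: (0.9807 + (-0.0749 + 0.1808i))/(2√2) = (0.3202 + 0.06392i)
|100⟩: (0.9807 - (-0.0749 + 0.1808i))/(2√2) = (0.3732 - 0.06392i)
|101⟩: (-0.9807 + (-0.0749 + 0.1808i))/(2√2) = (-0.3732 + 0.06392i)
|110⟩: (-0.9807 + (-0.0749 + 0.1808i))/(2√2) = (-0.3732 + 0.06392i)
|111⟩: (0.9807 - (-0.0749 + 0.1808i))/(2√2) = (0.3732 - 0.06392i)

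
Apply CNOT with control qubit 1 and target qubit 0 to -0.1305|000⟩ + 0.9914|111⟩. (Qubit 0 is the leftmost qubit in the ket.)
-0.1305|000⟩ + 0.9914|011⟩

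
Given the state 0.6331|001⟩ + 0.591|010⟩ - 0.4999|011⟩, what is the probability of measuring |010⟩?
0.3493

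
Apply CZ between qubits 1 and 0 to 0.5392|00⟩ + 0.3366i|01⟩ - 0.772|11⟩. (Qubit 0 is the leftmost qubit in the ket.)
0.5392|00⟩ + 0.3366i|01⟩ + 0.772|11⟩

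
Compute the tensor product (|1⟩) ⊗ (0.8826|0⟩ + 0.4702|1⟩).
0.8826|10⟩ + 0.4702|11⟩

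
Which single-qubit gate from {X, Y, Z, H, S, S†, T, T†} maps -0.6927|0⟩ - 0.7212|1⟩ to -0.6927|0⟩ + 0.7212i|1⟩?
S†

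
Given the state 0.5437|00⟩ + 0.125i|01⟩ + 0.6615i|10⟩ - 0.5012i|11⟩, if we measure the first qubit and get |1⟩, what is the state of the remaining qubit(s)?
0.7971i|0⟩ - 0.6039i|1⟩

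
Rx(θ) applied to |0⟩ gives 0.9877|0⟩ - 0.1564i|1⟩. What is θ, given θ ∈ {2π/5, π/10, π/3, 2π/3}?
π/10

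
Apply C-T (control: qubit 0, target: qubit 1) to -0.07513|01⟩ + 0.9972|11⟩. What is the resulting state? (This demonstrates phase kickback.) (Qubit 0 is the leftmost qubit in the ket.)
-0.07513|01⟩ + (0.7051 + 0.7051i)|11⟩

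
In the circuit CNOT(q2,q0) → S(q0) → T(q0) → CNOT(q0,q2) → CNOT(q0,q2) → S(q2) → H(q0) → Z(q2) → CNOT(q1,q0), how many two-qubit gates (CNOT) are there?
4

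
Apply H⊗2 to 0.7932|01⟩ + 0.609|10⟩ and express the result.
0.7011|00⟩ - 0.0921|01⟩ + 0.0921|10⟩ - 0.7011|11⟩

H⊗2 gives amp(|y⟩) = (1/2) Σ_x (−1)^(x·y) amp(|x⟩), where x·y is the number of positions in which both x and y have a 1.
|00⟩: (0.7932 + 0.609)/2 = 0.7011
|01⟩: (-0.7932 + 0.609)/2 = -0.0921
|10⟩: (0.7932 - 0.609)/2 = 0.0921
|11⟩: (-0.7932 - 0.609)/2 = -0.7011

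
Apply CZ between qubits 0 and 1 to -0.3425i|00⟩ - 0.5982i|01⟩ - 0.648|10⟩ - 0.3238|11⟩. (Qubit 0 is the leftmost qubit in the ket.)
-0.3425i|00⟩ - 0.5982i|01⟩ - 0.648|10⟩ + 0.3238|11⟩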